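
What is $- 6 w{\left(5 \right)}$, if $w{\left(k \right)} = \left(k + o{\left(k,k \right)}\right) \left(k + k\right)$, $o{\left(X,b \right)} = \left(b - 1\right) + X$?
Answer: $-840$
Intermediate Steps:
$o{\left(X,b \right)} = -1 + X + b$ ($o{\left(X,b \right)} = \left(-1 + b\right) + X = -1 + X + b$)
$w{\left(k \right)} = 2 k \left(-1 + 3 k\right)$ ($w{\left(k \right)} = \left(k + \left(-1 + k + k\right)\right) \left(k + k\right) = \left(k + \left(-1 + 2 k\right)\right) 2 k = \left(-1 + 3 k\right) 2 k = 2 k \left(-1 + 3 k\right)$)
$- 6 w{\left(5 \right)} = - 6 \cdot 2 \cdot 5 \left(-1 + 3 \cdot 5\right) = - 6 \cdot 2 \cdot 5 \left(-1 + 15\right) = - 6 \cdot 2 \cdot 5 \cdot 14 = \left(-6\right) 140 = -840$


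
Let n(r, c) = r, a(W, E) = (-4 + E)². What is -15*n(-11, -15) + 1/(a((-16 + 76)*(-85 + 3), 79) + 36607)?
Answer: 6968281/42232 ≈ 165.00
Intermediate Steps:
-15*n(-11, -15) + 1/(a((-16 + 76)*(-85 + 3), 79) + 36607) = -15*(-11) + 1/((-4 + 79)² + 36607) = 165 + 1/(75² + 36607) = 165 + 1/(5625 + 36607) = 165 + 1/42232 = 6968281/42232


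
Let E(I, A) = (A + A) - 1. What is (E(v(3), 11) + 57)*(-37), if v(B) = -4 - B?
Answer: -2886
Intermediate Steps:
E(I, A) = -1 + 2*A (E(I, A) = 2*A - 1 = -1 + 2*A)
(E(v(3), 11) + 57)*(-37) = ((-1 + 2*11) + 57)*(-37) = ((-1 + 22) + 57)*(-37) = (21 + 57)*(-37) = 78*(-37) = -2886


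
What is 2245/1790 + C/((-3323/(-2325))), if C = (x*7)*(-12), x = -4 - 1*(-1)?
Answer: 211244227/1189634 ≈ 177.57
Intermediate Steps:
x = -3 (x = -4 + 1 = -3)
C = 252 (C = -3*7*(-12) = -21*(-12) = 252)
2245/1790 + C/((-3323/(-2325))) = 2245/1790 + 252/((-3323/(-2325))) = 2245*(1/1790) + 252/((-3323*(-1/2325))) = 449/358 + 252/(3323/2325) = 449/358 + 252*(2325/3323) = 449/358 + 585900/3323 = 211244227/1189634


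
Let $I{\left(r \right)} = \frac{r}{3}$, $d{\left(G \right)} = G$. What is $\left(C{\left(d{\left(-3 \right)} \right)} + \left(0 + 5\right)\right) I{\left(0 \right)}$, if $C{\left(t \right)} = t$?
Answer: $0$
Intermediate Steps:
$I{\left(r \right)} = \frac{r}{3}$ ($I{\left(r \right)} = r \frac{1}{3} = \frac{r}{3}$)
$\left(C{\left(d{\left(-3 \right)} \right)} + \left(0 + 5\right)\right) I{\left(0 \right)} = \left(-3 + \left(0 + 5\right)\right) \frac{1}{3} \cdot 0 = \left(-3 + 5\right) 0 = 2 \cdot 0 = 0$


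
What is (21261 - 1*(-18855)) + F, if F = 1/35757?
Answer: 1434427813/35757 ≈ 40116.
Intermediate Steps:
F = 1/35757 ≈ 2.7967e-5
(21261 - 1*(-18855)) + F = (21261 - 1*(-18855)) + 1/35757 = (21261 + 18855) + 1/35757 = 40116 + 1/35757 = 1434427813/35757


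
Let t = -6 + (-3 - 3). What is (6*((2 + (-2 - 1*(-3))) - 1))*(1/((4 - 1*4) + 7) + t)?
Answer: -996/7 ≈ -142.29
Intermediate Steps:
t = -12 (t = -6 - 6 = -12)
(6*((2 + (-2 - 1*(-3))) - 1))*(1/((4 - 1*4) + 7) + t) = (6*((2 + (-2 - 1*(-3))) - 1))*(1/((4 - 1*4) + 7) - 12) = (6*((2 + (-2 + 3)) - 1))*(1/((4 - 4) + 7) - 12) = (6*((2 + 1) - 1))*(1/(0 + 7) - 12) = (6*(3 - 1))*(1/7 - 12) = (6*2)*(⅐ - 12) = 12*(-83/7) = -996/7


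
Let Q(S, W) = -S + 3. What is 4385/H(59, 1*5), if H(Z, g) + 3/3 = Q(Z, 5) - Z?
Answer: -4385/116 ≈ -37.802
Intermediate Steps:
Q(S, W) = 3 - S
H(Z, g) = 2 - 2*Z (H(Z, g) = -1 + ((3 - Z) - Z) = -1 + (3 - 2*Z) = 2 - 2*Z)
4385/H(59, 1*5) = 4385/(2 - 2*59) = 4385/(2 - 118) = 4385/(-116) = 4385*(-1/116) = -4385/116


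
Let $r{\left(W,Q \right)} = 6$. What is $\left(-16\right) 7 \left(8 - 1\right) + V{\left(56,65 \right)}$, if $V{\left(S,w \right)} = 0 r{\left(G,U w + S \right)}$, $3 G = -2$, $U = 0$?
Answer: $-784$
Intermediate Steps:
$G = - \frac{2}{3}$ ($G = \frac{1}{3} \left(-2\right) = - \frac{2}{3} \approx -0.66667$)
$V{\left(S,w \right)} = 0$ ($V{\left(S,w \right)} = 0 \cdot 6 = 0$)
$\left(-16\right) 7 \left(8 - 1\right) + V{\left(56,65 \right)} = \left(-16\right) 7 \left(8 - 1\right) + 0 = - 112 \left(8 - 1\right) + 0 = \left(-112\right) 7 + 0 = -784 + 0 = -784$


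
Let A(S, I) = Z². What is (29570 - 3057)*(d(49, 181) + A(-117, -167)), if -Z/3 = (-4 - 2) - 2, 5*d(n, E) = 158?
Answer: 80546494/5 ≈ 1.6109e+7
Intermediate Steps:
d(n, E) = 158/5 (d(n, E) = (⅕)*158 = 158/5)
Z = 24 (Z = -3*((-4 - 2) - 2) = -3*(-6 - 2) = -3*(-8) = 24)
A(S, I) = 576 (A(S, I) = 24² = 576)
(29570 - 3057)*(d(49, 181) + A(-117, -167)) = (29570 - 3057)*(158/5 + 576) = 26513*(3038/5) = 80546494/5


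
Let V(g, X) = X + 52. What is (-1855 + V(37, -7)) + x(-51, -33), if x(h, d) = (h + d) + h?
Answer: -1945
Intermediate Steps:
V(g, X) = 52 + X
x(h, d) = d + 2*h (x(h, d) = (d + h) + h = d + 2*h)
(-1855 + V(37, -7)) + x(-51, -33) = (-1855 + (52 - 7)) + (-33 + 2*(-51)) = (-1855 + 45) + (-33 - 102) = -1810 - 135 = -1945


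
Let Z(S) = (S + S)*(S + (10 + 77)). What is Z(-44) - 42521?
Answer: -46305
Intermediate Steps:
Z(S) = 2*S*(87 + S) (Z(S) = (2*S)*(S + 87) = (2*S)*(87 + S) = 2*S*(87 + S))
Z(-44) - 42521 = 2*(-44)*(87 - 44) - 42521 = 2*(-44)*43 - 42521 = -3784 - 42521 = -46305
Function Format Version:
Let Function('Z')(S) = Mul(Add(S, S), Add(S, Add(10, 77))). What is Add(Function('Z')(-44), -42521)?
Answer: -46305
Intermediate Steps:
Function('Z')(S) = Mul(2, S, Add(87, S)) (Function('Z')(S) = Mul(Mul(2, S), Add(S, 87)) = Mul(Mul(2, S), Add(87, S)) = Mul(2, S, Add(87, S)))
Add(Function('Z')(-44), -42521) = Add(Mul(2, -44, Add(87, -44)), -42521) = Add(Mul(2, -44, 43), -42521) = Add(-3784, -42521) = -46305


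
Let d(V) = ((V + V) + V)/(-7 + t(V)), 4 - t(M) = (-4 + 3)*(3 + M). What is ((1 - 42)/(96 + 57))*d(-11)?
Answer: -41/51 ≈ -0.80392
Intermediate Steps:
t(M) = 7 + M (t(M) = 4 - (-4 + 3)*(3 + M) = 4 - (-1)*(3 + M) = 4 - (-3 - M) = 4 + (3 + M) = 7 + M)
d(V) = 3 (d(V) = ((V + V) + V)/(-7 + (7 + V)) = (2*V + V)/V = (3*V)/V = 3)
((1 - 42)/(96 + 57))*d(-11) = ((1 - 42)/(96 + 57))*3 = -41/153*3 = -41/51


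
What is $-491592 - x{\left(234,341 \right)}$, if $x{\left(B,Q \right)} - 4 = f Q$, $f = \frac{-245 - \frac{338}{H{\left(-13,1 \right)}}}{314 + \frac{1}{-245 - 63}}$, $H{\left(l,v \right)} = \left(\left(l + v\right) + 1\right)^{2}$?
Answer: $- \frac{47516715512}{96711} \approx -4.9133 \cdot 10^{5}$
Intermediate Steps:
$H{\left(l,v \right)} = \left(1 + l + v\right)^{2}$
$f = - \frac{839524}{1063821}$ ($f = \frac{-245 - \frac{338}{\left(1 - 13 + 1\right)^{2}}}{314 + \frac{1}{-245 - 63}} = \frac{-245 - \frac{338}{\left(-11\right)^{2}}}{314 + \frac{1}{-308}} = \frac{-245 - \frac{338}{121}}{314 - \frac{1}{308}} = \frac{-245 - \frac{338}{121}}{\frac{96711}{308}} = \left(-245 - \frac{338}{121}\right) \frac{308}{96711} = \left(- \frac{29983}{121}\right) \frac{308}{96711} = - \frac{839524}{1063821} \approx -0.78916$)
$x{\left(B,Q \right)} = 4 - \frac{839524 Q}{1063821}$
$-491592 - x{\left(234,341 \right)} = -491592 - \left(4 - \frac{26025244}{96711}\right) = -491592 - - \frac{25638400}{96711} = -491592 + \frac{25638400}{96711} = - \frac{47516715512}{96711}$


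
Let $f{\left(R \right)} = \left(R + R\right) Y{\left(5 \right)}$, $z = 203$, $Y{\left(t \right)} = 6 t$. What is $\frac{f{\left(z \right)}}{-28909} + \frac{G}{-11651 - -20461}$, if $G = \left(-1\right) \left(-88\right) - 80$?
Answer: $- \frac{53537264}{127344145} \approx -0.42041$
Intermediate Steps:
$f{\left(R \right)} = 60 R$ ($f{\left(R \right)} = \left(R + R\right) 6 \cdot 5 = 2 R 30 = 60 R$)
$G = 8$ ($G = 88 - 80 = 8$)
$\frac{f{\left(z \right)}}{-28909} + \frac{G}{-11651 - -20461} = \frac{60 \cdot 203}{-28909} + \frac{8}{-11651 - -20461} = 12180 \left(- \frac{1}{28909}\right) + \frac{8}{-11651 + 20461} = - \frac{12180}{28909} + \frac{8}{8810} = - \frac{12180}{28909} + 8 \cdot \frac{1}{8810} = - \frac{12180}{28909} + \frac{4}{4405} = - \frac{53537264}{127344145}$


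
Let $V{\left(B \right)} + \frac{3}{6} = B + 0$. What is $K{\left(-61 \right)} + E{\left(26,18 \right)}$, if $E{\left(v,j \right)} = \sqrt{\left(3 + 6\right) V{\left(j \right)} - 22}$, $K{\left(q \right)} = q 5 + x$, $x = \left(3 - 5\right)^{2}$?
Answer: $-301 + \frac{\sqrt{542}}{2} \approx -289.36$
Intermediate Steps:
$V{\left(B \right)} = - \frac{1}{2} + B$ ($V{\left(B \right)} = - \frac{1}{2} + \left(B + 0\right) = - \frac{1}{2} + B$)
$x = 4$ ($x = \left(-2\right)^{2} = 4$)
$K{\left(q \right)} = 4 + 5 q$ ($K{\left(q \right)} = q 5 + 4 = 5 q + 4 = 4 + 5 q$)
$E{\left(v,j \right)} = \sqrt{- \frac{53}{2} + 9 j}$ ($E{\left(v,j \right)} = \sqrt{\left(3 + 6\right) \left(- \frac{1}{2} + j\right) - 22} = \sqrt{9 \left(- \frac{1}{2} + j\right) - 22} = \sqrt{\left(- \frac{9}{2} + 9 j\right) - 22} = \sqrt{- \frac{53}{2} + 9 j}$)
$K{\left(-61 \right)} + E{\left(26,18 \right)} = \left(4 + 5 \left(-61\right)\right) + \frac{\sqrt{-106 + 36 \cdot 18}}{2} = \left(4 - 305\right) + \frac{\sqrt{-106 + 648}}{2} = -301 + \frac{\sqrt{542}}{2}$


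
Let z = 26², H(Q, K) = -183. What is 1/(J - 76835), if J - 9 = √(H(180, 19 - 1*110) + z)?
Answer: -76826/5902233783 - √493/5902233783 ≈ -1.3020e-5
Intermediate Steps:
z = 676
J = 9 + √493 (J = 9 + √(-183 + 676) = 9 + √493 ≈ 31.204)
1/(J - 76835) = 1/((9 + √493) - 76835) = 1/(-76826 + √493)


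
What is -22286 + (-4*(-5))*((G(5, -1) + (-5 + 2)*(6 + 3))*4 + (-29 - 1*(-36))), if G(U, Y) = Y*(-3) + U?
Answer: -23666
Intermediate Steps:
G(U, Y) = U - 3*Y (G(U, Y) = -3*Y + U = U - 3*Y)
-22286 + (-4*(-5))*((G(5, -1) + (-5 + 2)*(6 + 3))*4 + (-29 - 1*(-36))) = -22286 + (-4*(-5))*(((5 - 3*(-1)) + (-5 + 2)*(6 + 3))*4 + (-29 - 1*(-36))) = -22286 + 20*(((5 + 3) - 3*9)*4 + (-29 + 36)) = -22286 + 20*((8 - 27)*4 + 7) = -22286 + 20*(-19*4 + 7) = -22286 + 20*(-76 + 7) = -22286 + 20*(-69) = -22286 - 1380 = -23666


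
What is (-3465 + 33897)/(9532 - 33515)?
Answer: -30432/23983 ≈ -1.2689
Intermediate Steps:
(-3465 + 33897)/(9532 - 33515) = 30432/(-23983) = 30432*(-1/23983) = -30432/23983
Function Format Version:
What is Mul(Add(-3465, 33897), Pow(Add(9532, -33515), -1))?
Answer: Rational(-30432, 23983) ≈ -1.2689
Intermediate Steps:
Mul(Add(-3465, 33897), Pow(Add(9532, -33515), -1)) = Mul(30432, Pow(-23983, -1)) = Mul(30432, Rational(-1, 23983)) = Rational(-30432, 23983)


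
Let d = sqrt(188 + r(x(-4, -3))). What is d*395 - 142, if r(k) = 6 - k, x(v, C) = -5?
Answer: -142 + 395*sqrt(199) ≈ 5430.2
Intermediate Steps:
d = sqrt(199) (d = sqrt(188 + (6 - 1*(-5))) = sqrt(188 + (6 + 5)) = sqrt(188 + 11) = sqrt(199) ≈ 14.107)
d*395 - 142 = sqrt(199)*395 - 142 = 395*sqrt(199) - 142 = -142 + 395*sqrt(199)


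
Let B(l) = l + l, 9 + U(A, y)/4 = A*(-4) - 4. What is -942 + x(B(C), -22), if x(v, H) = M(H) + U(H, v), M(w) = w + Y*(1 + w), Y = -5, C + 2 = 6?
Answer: -559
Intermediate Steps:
C = 4 (C = -2 + 6 = 4)
U(A, y) = -52 - 16*A (U(A, y) = -36 + 4*(A*(-4) - 4) = -36 + 4*(-4*A - 4) = -36 + 4*(-4 - 4*A) = -36 + (-16 - 16*A) = -52 - 16*A)
M(w) = -5 - 4*w (M(w) = w - 5*(1 + w) = w + (-5 - 5*w) = -5 - 4*w)
B(l) = 2*l
x(v, H) = -57 - 20*H (x(v, H) = (-5 - 4*H) + (-52 - 16*H) = -57 - 20*H)
-942 + x(B(C), -22) = -942 + (-57 - 20*(-22)) = -942 + (-57 + 440) = -942 + 383 = -559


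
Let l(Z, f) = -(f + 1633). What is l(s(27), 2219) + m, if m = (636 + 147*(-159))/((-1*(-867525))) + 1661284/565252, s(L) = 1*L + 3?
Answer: -157289818018352/40864186775 ≈ -3849.1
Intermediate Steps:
s(L) = 3 + L (s(L) = L + 3 = 3 + L)
l(Z, f) = -1633 - f (l(Z, f) = -(1633 + f) = -1633 - f)
m = 119029438948/40864186775 (m = (636 - 23373)/867525 + 1661284*(1/565252) = -22737*1/867525 + 415321/141313 = -7579/289175 + 415321/141313 = 119029438948/40864186775 ≈ 2.9128)
l(s(27), 2219) + m = (-1633 - 1*2219) + 119029438948/40864186775 = (-1633 - 2219) + 119029438948/40864186775 = -3852 + 119029438948/40864186775 = -157289818018352/40864186775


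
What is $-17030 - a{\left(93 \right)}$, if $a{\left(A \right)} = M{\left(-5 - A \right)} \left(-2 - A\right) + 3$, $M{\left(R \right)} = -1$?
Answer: $-17128$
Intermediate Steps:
$a{\left(A \right)} = 5 + A$ ($a{\left(A \right)} = - (-2 - A) + 3 = \left(2 + A\right) + 3 = 5 + A$)
$-17030 - a{\left(93 \right)} = -17030 - \left(5 + 93\right) = -17030 - 98 = -17128$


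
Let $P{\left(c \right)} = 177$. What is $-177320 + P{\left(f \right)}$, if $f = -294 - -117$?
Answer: $-177143$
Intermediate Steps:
$f = -177$ ($f = -294 + 117 = -177$)
$-177320 + P{\left(f \right)} = -177320 + 177 = -177143$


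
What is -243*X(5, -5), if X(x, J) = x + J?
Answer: 0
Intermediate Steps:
X(x, J) = J + x
-243*X(5, -5) = -243*(-5 + 5) = -243*0 = 0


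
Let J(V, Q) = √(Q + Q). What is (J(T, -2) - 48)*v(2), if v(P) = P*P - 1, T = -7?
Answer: -144 + 6*I ≈ -144.0 + 6.0*I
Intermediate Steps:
J(V, Q) = √2*√Q (J(V, Q) = √(2*Q) = √2*√Q)
v(P) = -1 + P² (v(P) = P² - 1 = -1 + P²)
(J(T, -2) - 48)*v(2) = (√2*√(-2) - 48)*(-1 + 2²) = (√2*(I*√2) - 48)*(-1 + 4) = (2*I - 48)*3 = (-48 + 2*I)*3 = -144 + 6*I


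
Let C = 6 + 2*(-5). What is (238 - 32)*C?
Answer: -824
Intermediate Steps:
C = -4 (C = 6 - 10 = -4)
(238 - 32)*C = (238 - 32)*(-4) = 206*(-4) = -824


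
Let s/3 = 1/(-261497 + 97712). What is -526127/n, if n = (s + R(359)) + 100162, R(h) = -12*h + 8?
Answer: -4103414795/747655127 ≈ -5.4884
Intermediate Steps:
s = -1/54595 (s = 3/(-261497 + 97712) = 3/(-163785) = 3*(-1/163785) = -1/54595 ≈ -1.8317e-5)
R(h) = 8 - 12*h
n = 5233585889/54595 (n = (-1/54595 + (8 - 12*359)) + 100162 = (-1/54595 + (8 - 4308)) + 100162 = (-1/54595 - 4300) + 100162 = -234758501/54595 + 100162 = 5233585889/54595 ≈ 95862.)
-526127/n = -526127/5233585889/54595 = -526127*54595/5233585889 = -4103414795/747655127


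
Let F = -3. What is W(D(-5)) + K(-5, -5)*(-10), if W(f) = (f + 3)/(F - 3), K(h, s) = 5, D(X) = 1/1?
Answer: -152/3 ≈ -50.667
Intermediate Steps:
D(X) = 1
W(f) = -½ - f/6 (W(f) = (f + 3)/(-3 - 3) = (3 + f)/(-6) = (3 + f)*(-⅙) = -½ - f/6)
W(D(-5)) + K(-5, -5)*(-10) = (-½ - ⅙*1) + 5*(-10) = (-½ - ⅙) - 50 = -⅔ - 50 = -152/3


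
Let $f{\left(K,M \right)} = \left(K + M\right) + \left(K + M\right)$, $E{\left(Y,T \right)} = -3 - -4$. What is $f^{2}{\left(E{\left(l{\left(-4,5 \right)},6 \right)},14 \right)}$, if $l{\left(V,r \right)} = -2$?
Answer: $900$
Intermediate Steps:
$E{\left(Y,T \right)} = 1$ ($E{\left(Y,T \right)} = -3 + 4 = 1$)
$f{\left(K,M \right)} = 2 K + 2 M$
$f^{2}{\left(E{\left(l{\left(-4,5 \right)},6 \right)},14 \right)} = \left(2 \cdot 1 + 2 \cdot 14\right)^{2} = \left(2 + 28\right)^{2} = 30^{2} = 900$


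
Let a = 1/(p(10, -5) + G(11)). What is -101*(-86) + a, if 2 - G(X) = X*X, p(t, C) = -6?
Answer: 1085749/125 ≈ 8686.0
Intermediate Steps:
G(X) = 2 - X² (G(X) = 2 - X*X = 2 - X²)
a = -1/125 (a = 1/(-6 + (2 - 1*11²)) = 1/(-6 + (2 - 1*121)) = 1/(-6 + (2 - 121)) = 1/(-6 - 119) = 1/(-125) = -1/125 ≈ -0.0080000)
-101*(-86) + a = -101*(-86) - 1/125 = 8686 - 1/125 = 1085749/125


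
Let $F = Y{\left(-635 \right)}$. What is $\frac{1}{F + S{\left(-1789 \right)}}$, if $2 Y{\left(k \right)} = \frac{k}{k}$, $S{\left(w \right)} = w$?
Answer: $- \frac{2}{3577} \approx -0.00055913$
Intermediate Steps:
$Y{\left(k \right)} = \frac{1}{2}$ ($Y{\left(k \right)} = \frac{k \frac{1}{k}}{2} = \frac{1}{2} \cdot 1 = \frac{1}{2}$)
$F = \frac{1}{2} \approx 0.5$
$\frac{1}{F + S{\left(-1789 \right)}} = \frac{1}{\frac{1}{2} - 1789} = \frac{1}{- \frac{3577}{2}} = - \frac{2}{3577}$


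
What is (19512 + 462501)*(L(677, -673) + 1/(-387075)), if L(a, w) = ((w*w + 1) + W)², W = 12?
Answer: 12759034330961421460629/129025 ≈ 9.8888e+16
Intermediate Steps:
L(a, w) = (13 + w²)² (L(a, w) = ((w*w + 1) + 12)² = ((w² + 1) + 12)² = ((1 + w²) + 12)² = (13 + w²)²)
(19512 + 462501)*(L(677, -673) + 1/(-387075)) = (19512 + 462501)*((13 + (-673)²)² + 1/(-387075)) = 482013*((13 + 452929)² - 1/387075) = 482013*(452942² - 1/387075) = 482013*(205156455364 - 1/387075) = 482013*(79410934960020299/387075) = 12759034330961421460629/129025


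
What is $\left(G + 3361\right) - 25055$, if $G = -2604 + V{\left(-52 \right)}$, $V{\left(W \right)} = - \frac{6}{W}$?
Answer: $- \frac{631745}{26} \approx -24298.0$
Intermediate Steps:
$G = - \frac{67701}{26}$ ($G = -2604 - \frac{6}{-52} = -2604 - - \frac{3}{26} = -2604 + \frac{3}{26} = - \frac{67701}{26} \approx -2603.9$)
$\left(G + 3361\right) - 25055 = \left(- \frac{67701}{26} + 3361\right) - 25055 = \frac{19685}{26} - 25055 = - \frac{631745}{26}$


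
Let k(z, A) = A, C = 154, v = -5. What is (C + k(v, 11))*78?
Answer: 12870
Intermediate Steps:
(C + k(v, 11))*78 = (154 + 11)*78 = 165*78 = 12870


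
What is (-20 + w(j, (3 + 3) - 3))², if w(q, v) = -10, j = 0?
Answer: 900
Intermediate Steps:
(-20 + w(j, (3 + 3) - 3))² = (-20 - 10)² = (-30)² = 900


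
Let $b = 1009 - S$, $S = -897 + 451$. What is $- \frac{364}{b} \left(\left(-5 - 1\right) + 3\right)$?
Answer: $\frac{364}{485} \approx 0.75051$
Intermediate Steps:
$S = -446$
$b = 1455$ ($b = 1009 - -446 = 1009 + 446 = 1455$)
$- \frac{364}{b} \left(\left(-5 - 1\right) + 3\right) = - \frac{364}{1455} \left(\left(-5 - 1\right) + 3\right) = \left(-364\right) \frac{1}{1455} \left(-6 + 3\right) = \left(- \frac{364}{1455}\right) \left(-3\right) = \frac{364}{485}$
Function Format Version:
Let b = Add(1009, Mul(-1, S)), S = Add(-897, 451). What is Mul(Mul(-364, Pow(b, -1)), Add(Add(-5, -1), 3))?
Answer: Rational(364, 485) ≈ 0.75051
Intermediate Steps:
S = -446
b = 1455 (b = Add(1009, Mul(-1, -446)) = Add(1009, 446) = 1455)
Mul(Mul(-364, Pow(b, -1)), Add(Add(-5, -1), 3)) = Mul(Mul(-364, Pow(1455, -1)), Add(Add(-5, -1), 3)) = Mul(Mul(-364, Rational(1, 1455)), Add(-6, 3)) = Mul(Rational(-364, 1455), -3) = Rational(364, 485)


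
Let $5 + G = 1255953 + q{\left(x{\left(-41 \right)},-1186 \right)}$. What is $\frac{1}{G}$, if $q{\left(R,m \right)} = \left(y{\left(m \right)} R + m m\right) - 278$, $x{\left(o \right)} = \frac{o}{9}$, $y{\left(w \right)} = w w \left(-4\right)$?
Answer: $\frac{9}{254642138} \approx 3.5344 \cdot 10^{-8}$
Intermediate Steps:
$y{\left(w \right)} = - 4 w^{2}$ ($y{\left(w \right)} = w^{2} \left(-4\right) = - 4 w^{2}$)
$x{\left(o \right)} = \frac{o}{9}$ ($x{\left(o \right)} = o \frac{1}{9} = \frac{o}{9}$)
$q{\left(R,m \right)} = -278 + m^{2} - 4 R m^{2}$ ($q{\left(R,m \right)} = \left(- 4 m^{2} R + m m\right) - 278 = \left(- 4 R m^{2} + m^{2}\right) - 278 = \left(m^{2} - 4 R m^{2}\right) - 278 = -278 + m^{2} - 4 R m^{2}$)
$G = \frac{254642138}{9}$ ($G = -5 - \left(-2662271 + 4 \cdot \frac{1}{9} \left(-41\right) \left(-1186\right)^{2}\right) = -5 + \left(1255953 - \left(-1406318 - \frac{230681744}{9}\right)\right) = -5 + \left(1255953 + \left(-278 + 1406596 + \frac{230681744}{9}\right)\right) = -5 + \left(1255953 + \frac{243338606}{9}\right) = -5 + \frac{254642183}{9} = \frac{254642138}{9} \approx 2.8294 \cdot 10^{7}$)
$\frac{1}{G} = \frac{1}{\frac{254642138}{9}} = \frac{9}{254642138}$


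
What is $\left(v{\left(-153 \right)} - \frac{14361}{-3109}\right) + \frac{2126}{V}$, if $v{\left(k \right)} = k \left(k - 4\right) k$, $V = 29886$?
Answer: $- \frac{170742044832341}{46457787} \approx -3.6752 \cdot 10^{6}$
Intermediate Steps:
$v{\left(k \right)} = k^{2} \left(-4 + k\right)$ ($v{\left(k \right)} = k \left(-4 + k\right) k = k^{2} \left(-4 + k\right)$)
$\left(v{\left(-153 \right)} - \frac{14361}{-3109}\right) + \frac{2126}{V} = \left(\left(-153\right)^{2} \left(-4 - 153\right) - \frac{14361}{-3109}\right) + \frac{2126}{29886} = \left(23409 \left(-157\right) - - \frac{14361}{3109}\right) + 2126 \cdot \frac{1}{29886} = \left(-3675213 + \frac{14361}{3109}\right) + \frac{1063}{14943} = - \frac{11426222856}{3109} + \frac{1063}{14943} = - \frac{170742044832341}{46457787}$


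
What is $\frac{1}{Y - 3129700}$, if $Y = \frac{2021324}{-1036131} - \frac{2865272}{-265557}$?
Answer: $- \frac{91717279989}{287046760508104912} \approx -3.1952 \cdot 10^{-7}$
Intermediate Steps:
$Y = \frac{810673468388}{91717279989}$ ($Y = 2021324 \left(- \frac{1}{1036131}\right) - - \frac{2865272}{265557} = - \frac{2021324}{1036131} + \frac{2865272}{265557} = \frac{810673468388}{91717279989} \approx 8.8388$)
$\frac{1}{Y - 3129700} = \frac{1}{\frac{810673468388}{91717279989} - 3129700} = \frac{1}{- \frac{287046760508104912}{91717279989}} = - \frac{91717279989}{287046760508104912}$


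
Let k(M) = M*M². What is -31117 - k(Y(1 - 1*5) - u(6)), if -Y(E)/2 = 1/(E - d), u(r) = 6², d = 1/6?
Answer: 214023947/15625 ≈ 13698.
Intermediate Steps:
d = ⅙ ≈ 0.16667
u(r) = 36
Y(E) = -2/(-⅙ + E) (Y(E) = -2/(E - 1*⅙) = -2/(E - ⅙) = -2/(-⅙ + E))
k(M) = M³
-31117 - k(Y(1 - 1*5) - u(6)) = -31117 - (-12/(-1 + 6*(1 - 1*5)) - 1*36)³ = -31117 - (-12/(-1 + 6*(1 - 5)) - 36)³ = -31117 - (-12/(-1 + 6*(-4)) - 36)³ = -31117 - (-12/(-1 - 24) - 36)³ = -31117 - (-12/(-25) - 36)³ = -31117 - (-12*(-1/25) - 36)³ = -31117 - (12/25 - 36)³ = -31117 - (-888/25)³ = -31117 - 1*(-700227072/15625) = -31117 + 700227072/15625 = 214023947/15625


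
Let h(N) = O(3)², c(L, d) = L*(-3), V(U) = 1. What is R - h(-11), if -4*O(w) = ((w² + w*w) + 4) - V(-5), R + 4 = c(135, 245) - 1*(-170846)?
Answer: 2726551/16 ≈ 1.7041e+5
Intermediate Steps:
c(L, d) = -3*L
R = 170437 (R = -4 + (-3*135 - 1*(-170846)) = -4 + (-405 + 170846) = -4 + 170441 = 170437)
O(w) = -¾ - w²/2 (O(w) = -(((w² + w*w) + 4) - 1*1)/4 = -(((w² + w²) + 4) - 1)/4 = -((2*w² + 4) - 1)/4 = -((4 + 2*w²) - 1)/4 = -(3 + 2*w²)/4 = -¾ - w²/2)
h(N) = 441/16 (h(N) = (-¾ - ½*3²)² = (-¾ - ½*9)² = (-¾ - 9/2)² = (-21/4)² = 441/16)
R - h(-11) = 170437 - 1*441/16 = 170437 - 441/16 = 2726551/16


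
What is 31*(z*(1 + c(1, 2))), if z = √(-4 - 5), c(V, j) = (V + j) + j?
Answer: 558*I ≈ 558.0*I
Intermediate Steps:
c(V, j) = V + 2*j
z = 3*I (z = √(-9) = 3*I ≈ 3.0*I)
31*(z*(1 + c(1, 2))) = 31*((3*I)*(1 + (1 + 2*2))) = 31*((3*I)*(1 + (1 + 4))) = 31*((3*I)*(1 + 5)) = 31*((3*I)*6) = 31*(18*I) = 558*I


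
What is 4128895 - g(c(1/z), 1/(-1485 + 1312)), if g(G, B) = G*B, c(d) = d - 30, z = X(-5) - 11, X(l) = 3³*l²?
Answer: 474294406521/114872 ≈ 4.1289e+6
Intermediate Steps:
X(l) = 27*l²
z = 664 (z = 27*(-5)² - 11 = 27*25 - 11 = 675 - 11 = 664)
c(d) = -30 + d
g(G, B) = B*G
4128895 - g(c(1/z), 1/(-1485 + 1312)) = 4128895 - (-30 + 1/664)/(-1485 + 1312) = 4128895 - (-30 + 1/664)/(-173) = 4128895 - (-1)*(-19919)/(173*664) = 4128895 - 1*19919/114872 = 4128895 - 19919/114872 = 474294406521/114872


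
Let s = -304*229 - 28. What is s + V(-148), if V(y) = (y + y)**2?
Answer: 17972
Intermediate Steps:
s = -69644 (s = -69616 - 28 = -69644)
V(y) = 4*y**2 (V(y) = (2*y)**2 = 4*y**2)
s + V(-148) = -69644 + 4*(-148)**2 = -69644 + 4*21904 = -69644 + 87616 = 17972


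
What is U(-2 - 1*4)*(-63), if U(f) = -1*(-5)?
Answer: -315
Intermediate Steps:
U(f) = 5
U(-2 - 1*4)*(-63) = 5*(-63) = -315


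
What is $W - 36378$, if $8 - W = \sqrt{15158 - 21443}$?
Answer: $-36370 - i \sqrt{6285} \approx -36370.0 - 79.278 i$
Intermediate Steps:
$W = 8 - i \sqrt{6285}$ ($W = 8 - \sqrt{15158 - 21443} = 8 - \sqrt{-6285} = 8 - i \sqrt{6285} \approx 8.0 - 79.278 i$)
$W - 36378 = \left(8 - i \sqrt{6285}\right) - 36378 = -36370 - i \sqrt{6285}$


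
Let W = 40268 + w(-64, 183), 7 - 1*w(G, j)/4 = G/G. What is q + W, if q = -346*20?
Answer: 33372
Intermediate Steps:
w(G, j) = 24 (w(G, j) = 28 - 4*G/G = 28 - 4*1 = 28 - 4 = 24)
q = -6920
W = 40292 (W = 40268 + 24 = 40292)
q + W = -6920 + 40292 = 33372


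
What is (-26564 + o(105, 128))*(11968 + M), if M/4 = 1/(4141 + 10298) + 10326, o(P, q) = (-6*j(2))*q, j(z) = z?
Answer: -21614362977200/14439 ≈ -1.4969e+9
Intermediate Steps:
o(P, q) = -12*q (o(P, q) = (-6*2)*q = -12*q)
M = 596388460/14439 (M = 4*(1/(4141 + 10298) + 10326) = 4*(1/14439 + 10326) = 4*(149097115/14439) = 596388460/14439 ≈ 41304.)
(-26564 + o(105, 128))*(11968 + M) = (-26564 - 12*128)*(11968 + 596388460/14439) = (-26564 - 1536)*(769194412/14439) = -28100*769194412/14439 = -21614362977200/14439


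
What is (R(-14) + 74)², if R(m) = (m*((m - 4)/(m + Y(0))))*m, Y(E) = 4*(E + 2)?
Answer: 438244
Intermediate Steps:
Y(E) = 8 + 4*E (Y(E) = 4*(2 + E) = 8 + 4*E)
R(m) = m²*(-4 + m)/(8 + m) (R(m) = (m*((m - 4)/(m + (8 + 4*0))))*m = (m*((-4 + m)/(m + (8 + 0))))*m = (m*((-4 + m)/(m + 8)))*m = (m*((-4 + m)/(8 + m)))*m = (m*(-4 + m)/(8 + m))*m = m²*(-4 + m)/(8 + m))
(R(-14) + 74)² = ((-14)²*(-4 - 14)/(8 - 14) + 74)² = (196*(-18)/(-6) + 74)² = (196*(-⅙)*(-18) + 74)² = (588 + 74)² = 662² = 438244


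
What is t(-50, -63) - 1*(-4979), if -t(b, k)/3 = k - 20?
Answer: 5228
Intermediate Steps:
t(b, k) = 60 - 3*k (t(b, k) = -3*(k - 20) = -3*(-20 + k) = 60 - 3*k)
t(-50, -63) - 1*(-4979) = (60 - 3*(-63)) - 1*(-4979) = (60 + 189) + 4979 = 249 + 4979 = 5228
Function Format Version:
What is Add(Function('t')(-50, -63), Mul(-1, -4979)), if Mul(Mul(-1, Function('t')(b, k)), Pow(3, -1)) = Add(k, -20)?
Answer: 5228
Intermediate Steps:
Function('t')(b, k) = Add(60, Mul(-3, k)) (Function('t')(b, k) = Mul(-3, Add(k, -20)) = Mul(-3, Add(-20, k)) = Add(60, Mul(-3, k)))
Add(Function('t')(-50, -63), Mul(-1, -4979)) = Add(Add(60, Mul(-3, -63)), Mul(-1, -4979)) = Add(Add(60, 189), 4979) = Add(249, 4979) = 5228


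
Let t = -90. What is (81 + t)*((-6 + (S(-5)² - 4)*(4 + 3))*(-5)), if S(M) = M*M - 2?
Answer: 165105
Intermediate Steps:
S(M) = -2 + M² (S(M) = M² - 2 = -2 + M²)
(81 + t)*((-6 + (S(-5)² - 4)*(4 + 3))*(-5)) = (81 - 90)*((-6 + ((-2 + (-5)²)² - 4)*(4 + 3))*(-5)) = -9*(-6 + ((-2 + 25)² - 4)*7)*(-5) = -9*(-6 + (23² - 4)*7)*(-5) = -9*(-6 + (529 - 4)*7)*(-5) = -9*(-6 + 525*7)*(-5) = -9*(-6 + 3675)*(-5) = -33021*(-5) = -9*(-18345) = 165105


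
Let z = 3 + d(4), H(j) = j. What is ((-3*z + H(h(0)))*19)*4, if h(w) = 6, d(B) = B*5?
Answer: -4788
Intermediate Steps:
d(B) = 5*B
z = 23 (z = 3 + 5*4 = 3 + 20 = 23)
((-3*z + H(h(0)))*19)*4 = ((-3*23 + 6)*19)*4 = ((-69 + 6)*19)*4 = -63*19*4 = -1197*4 = -4788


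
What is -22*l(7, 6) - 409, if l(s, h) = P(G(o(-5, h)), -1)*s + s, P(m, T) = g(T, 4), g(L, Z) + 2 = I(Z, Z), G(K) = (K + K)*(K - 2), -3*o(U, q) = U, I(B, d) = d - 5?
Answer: -101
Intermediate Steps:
I(B, d) = -5 + d
o(U, q) = -U/3
G(K) = 2*K*(-2 + K) (G(K) = (2*K)*(-2 + K) = 2*K*(-2 + K))
g(L, Z) = -7 + Z (g(L, Z) = -2 + (-5 + Z) = -7 + Z)
P(m, T) = -3 (P(m, T) = -7 + 4 = -3)
l(s, h) = -2*s (l(s, h) = -3*s + s = -2*s)
-22*l(7, 6) - 409 = -(-44)*7 - 409 = -22*(-14) - 409 = 308 - 409 = -101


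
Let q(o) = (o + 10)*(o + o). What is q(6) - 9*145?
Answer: -1113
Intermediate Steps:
q(o) = 2*o*(10 + o) (q(o) = (10 + o)*(2*o) = 2*o*(10 + o))
q(6) - 9*145 = 2*6*(10 + 6) - 9*145 = 2*6*16 - 1305 = 192 - 1305 = -1113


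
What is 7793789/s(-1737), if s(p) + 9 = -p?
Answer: 7793789/1728 ≈ 4510.3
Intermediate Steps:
s(p) = -9 - p
7793789/s(-1737) = 7793789/(-9 - 1*(-1737)) = 7793789/(-9 + 1737) = 7793789/1728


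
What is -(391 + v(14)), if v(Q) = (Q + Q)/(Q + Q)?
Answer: -392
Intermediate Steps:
v(Q) = 1 (v(Q) = (2*Q)/((2*Q)) = (2*Q)*(1/(2*Q)) = 1)
-(391 + v(14)) = -(391 + 1) = -1*392 = -392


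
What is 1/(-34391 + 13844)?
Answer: -1/20547 ≈ -4.8669e-5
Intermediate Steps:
1/(-34391 + 13844) = 1/(-20547) = -1/20547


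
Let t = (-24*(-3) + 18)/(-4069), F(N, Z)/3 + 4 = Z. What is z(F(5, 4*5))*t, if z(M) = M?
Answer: -4320/4069 ≈ -1.0617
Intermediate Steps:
F(N, Z) = -12 + 3*Z
t = -90/4069 (t = (72 + 18)*(-1/4069) = 90*(-1/4069) = -90/4069 ≈ -0.022118)
z(F(5, 4*5))*t = (-12 + 3*(4*5))*(-90/4069) = (-12 + 3*20)*(-90/4069) = (-12 + 60)*(-90/4069) = 48*(-90/4069) = -4320/4069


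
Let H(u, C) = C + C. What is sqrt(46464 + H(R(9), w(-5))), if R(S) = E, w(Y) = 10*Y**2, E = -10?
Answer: 2*sqrt(11741) ≈ 216.71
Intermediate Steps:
R(S) = -10
H(u, C) = 2*C
sqrt(46464 + H(R(9), w(-5))) = sqrt(46464 + 2*(10*(-5)**2)) = sqrt(46464 + 2*(10*25)) = sqrt(46464 + 2*250) = sqrt(46464 + 500) = sqrt(46964) = 2*sqrt(11741)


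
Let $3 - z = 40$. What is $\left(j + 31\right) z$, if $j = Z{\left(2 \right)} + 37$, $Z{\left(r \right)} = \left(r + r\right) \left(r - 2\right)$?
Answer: $-2516$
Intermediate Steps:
$z = -37$ ($z = 3 - 40 = -37$)
$Z{\left(r \right)} = 2 r \left(-2 + r\right)$
$j = 37$ ($j = 2 \cdot 2 \left(-2 + 2\right) + 37 = 2 \cdot 2 \cdot 0 + 37 = 0 + 37 = 37$)
$\left(j + 31\right) z = \left(37 + 31\right) \left(-37\right) = 68 \left(-37\right) = -2516$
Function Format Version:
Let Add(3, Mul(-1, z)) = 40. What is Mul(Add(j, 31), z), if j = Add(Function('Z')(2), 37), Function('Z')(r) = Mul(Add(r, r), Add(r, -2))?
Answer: -2516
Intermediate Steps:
z = -37 (z = Add(3, Mul(-1, 40)) = Add(3, -40) = -37)
Function('Z')(r) = Mul(2, r, Add(-2, r)) (Function('Z')(r) = Mul(Mul(2, r), Add(-2, r)) = Mul(2, r, Add(-2, r)))
j = 37 (j = Add(Mul(2, 2, Add(-2, 2)), 37) = Add(Mul(2, 2, 0), 37) = Add(0, 37) = 37)
Mul(Add(j, 31), z) = Mul(Add(37, 31), -37) = Mul(68, -37) = -2516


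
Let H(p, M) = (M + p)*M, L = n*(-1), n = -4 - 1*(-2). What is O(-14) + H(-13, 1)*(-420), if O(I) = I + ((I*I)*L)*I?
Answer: -462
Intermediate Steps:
n = -2 (n = -4 + 2 = -2)
L = 2 (L = -2*(-1) = 2)
H(p, M) = M*(M + p)
O(I) = I + 2*I³ (O(I) = I + ((I*I)*2)*I = I + (I²*2)*I = I + (2*I²)*I = I + 2*I³)
O(-14) + H(-13, 1)*(-420) = (-14 + 2*(-14)³) + (1*(1 - 13))*(-420) = (-14 + 2*(-2744)) + (1*(-12))*(-420) = (-14 - 5488) - 12*(-420) = -5502 + 5040 = -462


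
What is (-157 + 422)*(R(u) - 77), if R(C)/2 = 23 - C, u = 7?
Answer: -11925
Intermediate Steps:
R(C) = 46 - 2*C (R(C) = 2*(23 - C) = 46 - 2*C)
(-157 + 422)*(R(u) - 77) = (-157 + 422)*((46 - 2*7) - 77) = 265*((46 - 14) - 77) = 265*(32 - 77) = 265*(-45) = -11925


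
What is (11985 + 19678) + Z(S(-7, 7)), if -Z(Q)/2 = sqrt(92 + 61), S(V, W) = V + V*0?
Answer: 31663 - 6*sqrt(17) ≈ 31638.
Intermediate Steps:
S(V, W) = V (S(V, W) = V + 0 = V)
Z(Q) = -6*sqrt(17) (Z(Q) = -2*sqrt(92 + 61) = -6*sqrt(17))
(11985 + 19678) + Z(S(-7, 7)) = (11985 + 19678) - 6*sqrt(17) = 31663 - 6*sqrt(17)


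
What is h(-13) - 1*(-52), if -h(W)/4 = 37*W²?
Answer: -24960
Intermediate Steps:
h(W) = -148*W²
h(-13) - 1*(-52) = -148*(-13)² - 1*(-52) = -148*169 + 52 = -25012 + 52 = -24960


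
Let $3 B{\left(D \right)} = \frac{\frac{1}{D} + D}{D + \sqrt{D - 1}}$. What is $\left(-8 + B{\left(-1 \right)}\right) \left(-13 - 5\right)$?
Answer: $\frac{12 \left(11 i + 12 \sqrt{2}\right)}{i + \sqrt{2}} \approx 140.0 - 5.6569 i$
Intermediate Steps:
$B{\left(D \right)} = \frac{D + \frac{1}{D}}{3 \left(D + \sqrt{-1 + D}\right)}$ ($B{\left(D \right)} = \frac{\left(\frac{1}{D} + D\right) \frac{1}{D + \sqrt{D - 1}}}{3} = \frac{\left(D + \frac{1}{D}\right) \frac{1}{D + \sqrt{-1 + D}}}{3} = \frac{\frac{1}{D + \sqrt{-1 + D}} \left(D + \frac{1}{D}\right)}{3} = \frac{D + \frac{1}{D}}{3 \left(D + \sqrt{-1 + D}\right)}$)
$\left(-8 + B{\left(-1 \right)}\right) \left(-13 - 5\right) = \left(-8 + \frac{1 + \left(-1\right)^{2}}{3 \left(-1\right) \left(-1 + \sqrt{-1 - 1}\right)}\right) \left(-13 - 5\right) = \left(-8 + \frac{1}{3} \left(-1\right) \frac{1}{-1 + \sqrt{-2}} \left(1 + 1\right)\right) \left(-13 - 5\right) = \left(-8 + \frac{1}{3} \left(-1\right) \frac{1}{-1 + i \sqrt{2}} \cdot 2\right) \left(-18\right) = \left(-8 - \frac{2}{3 \left(-1 + i \sqrt{2}\right)}\right) \left(-18\right) = 144 + \frac{12}{-1 + i \sqrt{2}}$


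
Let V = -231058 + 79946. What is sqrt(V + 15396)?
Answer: 2*I*sqrt(33929) ≈ 368.4*I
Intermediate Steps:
V = -151112
sqrt(V + 15396) = sqrt(-151112 + 15396) = sqrt(-135716) = 2*I*sqrt(33929)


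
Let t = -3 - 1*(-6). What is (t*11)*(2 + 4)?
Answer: 198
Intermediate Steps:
t = 3 (t = -3 + 6 = 3)
(t*11)*(2 + 4) = (3*11)*(2 + 4) = 33*6 = 198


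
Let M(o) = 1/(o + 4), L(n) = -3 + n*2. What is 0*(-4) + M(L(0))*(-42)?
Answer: -42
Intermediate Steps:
L(n) = -3 + 2*n
M(o) = 1/(4 + o)
0*(-4) + M(L(0))*(-42) = 0*(-4) - 42/(4 + (-3 + 2*0)) = 0 - 42/(4 + (-3 + 0)) = 0 - 42/(4 - 3) = 0 - 42/1 = 0 + 1*(-42) = 0 - 42 = -42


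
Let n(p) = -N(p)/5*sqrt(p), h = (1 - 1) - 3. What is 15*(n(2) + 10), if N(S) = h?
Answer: 150 + 9*sqrt(2) ≈ 162.73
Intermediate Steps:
h = -3 (h = 0 - 3 = -3)
N(S) = -3
n(p) = 3*sqrt(p)/5 (n(p) = -(-3/5)*sqrt(p) = -(-3*1/5)*sqrt(p) = -(-3)*sqrt(p)/5 = 3*sqrt(p)/5)
15*(n(2) + 10) = 15*(3*sqrt(2)/5 + 10) = 15*(10 + 3*sqrt(2)/5) = 150 + 9*sqrt(2)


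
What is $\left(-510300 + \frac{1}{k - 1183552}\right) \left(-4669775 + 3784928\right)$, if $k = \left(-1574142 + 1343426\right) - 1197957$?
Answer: $\frac{1179517347670507347}{2612225} \approx 4.5154 \cdot 10^{11}$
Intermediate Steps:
$k = -1428673$ ($k = -230716 - 1197957 = -1428673$)
$\left(-510300 + \frac{1}{k - 1183552}\right) \left(-4669775 + 3784928\right) = \left(-510300 + \frac{1}{-1428673 - 1183552}\right) \left(-4669775 + 3784928\right) = \left(-510300 + \frac{1}{-2612225}\right) \left(-884847\right) = \left(-510300 - \frac{1}{2612225}\right) \left(-884847\right) = \left(- \frac{1333018417501}{2612225}\right) \left(-884847\right) = \frac{1179517347670507347}{2612225}$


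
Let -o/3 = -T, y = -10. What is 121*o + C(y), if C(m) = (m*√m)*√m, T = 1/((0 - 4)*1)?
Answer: 37/4 ≈ 9.2500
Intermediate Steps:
T = -¼ (T = 1/(-4*1) = 1/(-4) = -¼ ≈ -0.25000)
o = -¾ (o = -(-3)*(-1)/4 = -3*¼ = -¾ ≈ -0.75000)
C(m) = m² (C(m) = m^(3/2)*√m = m²)
121*o + C(y) = 121*(-¾) + (-10)² = -363/4 + 100 = 37/4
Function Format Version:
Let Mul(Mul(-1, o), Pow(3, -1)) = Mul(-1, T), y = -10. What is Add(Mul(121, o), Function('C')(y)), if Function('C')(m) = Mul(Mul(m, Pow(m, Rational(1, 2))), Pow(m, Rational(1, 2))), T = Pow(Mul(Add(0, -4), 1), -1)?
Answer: Rational(37, 4) ≈ 9.2500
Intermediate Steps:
T = Rational(-1, 4) (T = Pow(Mul(-4, 1), -1) = Pow(-4, -1) = Rational(-1, 4) ≈ -0.25000)
o = Rational(-3, 4) (o = Mul(-3, Mul(-1, Rational(-1, 4))) = Mul(-3, Rational(1, 4)) = Rational(-3, 4) ≈ -0.75000)
Function('C')(m) = Pow(m, 2) (Function('C')(m) = Mul(Pow(m, Rational(3, 2)), Pow(m, Rational(1, 2))) = Pow(m, 2))
Add(Mul(121, o), Function('C')(y)) = Add(Mul(121, Rational(-3, 4)), Pow(-10, 2)) = Add(Rational(-363, 4), 100) = Rational(37, 4)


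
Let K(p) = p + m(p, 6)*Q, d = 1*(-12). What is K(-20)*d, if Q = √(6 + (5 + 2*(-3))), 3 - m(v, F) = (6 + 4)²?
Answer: 240 + 1164*√5 ≈ 2842.8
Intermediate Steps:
d = -12
m(v, F) = -97 (m(v, F) = 3 - (6 + 4)² = 3 - 1*10² = 3 - 1*100 = 3 - 100 = -97)
Q = √5 (Q = √(6 + (5 - 6)) = √(6 - 1) = √5 ≈ 2.2361)
K(p) = p - 97*√5
K(-20)*d = (-20 - 97*√5)*(-12) = 240 + 1164*√5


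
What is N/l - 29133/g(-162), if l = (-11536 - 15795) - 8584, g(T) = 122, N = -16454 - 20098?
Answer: -1041852351/4381630 ≈ -237.78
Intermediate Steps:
N = -36552
l = -35915 (l = -27331 - 8584 = -35915)
N/l - 29133/g(-162) = -36552/(-35915) - 29133/122 = -36552*(-1/35915) - 29133*1/122 = 36552/35915 - 29133/122 = -1041852351/4381630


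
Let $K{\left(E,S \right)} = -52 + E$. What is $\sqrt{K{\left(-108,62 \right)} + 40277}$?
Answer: $\sqrt{40117} \approx 200.29$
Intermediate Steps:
$\sqrt{K{\left(-108,62 \right)} + 40277} = \sqrt{\left(-52 - 108\right) + 40277} = \sqrt{-160 + 40277} = \sqrt{40117}$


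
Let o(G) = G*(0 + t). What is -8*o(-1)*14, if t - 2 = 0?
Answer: 224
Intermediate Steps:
t = 2 (t = 2 + 0 = 2)
o(G) = 2*G (o(G) = G*(0 + 2) = G*2 = 2*G)
-8*o(-1)*14 = -16*(-1)*14 = -8*(-2)*14 = 16*14 = 224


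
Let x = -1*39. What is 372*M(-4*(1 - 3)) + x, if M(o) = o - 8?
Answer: -39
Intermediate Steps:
M(o) = -8 + o
x = -39
372*M(-4*(1 - 3)) + x = 372*(-8 - 4*(1 - 3)) - 39 = 372*(-8 - 4*(-2)) - 39 = 372*(-8 + 8) - 39 = 372*0 - 39 = 0 - 39 = -39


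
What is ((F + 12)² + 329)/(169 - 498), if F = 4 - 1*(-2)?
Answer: -653/329 ≈ -1.9848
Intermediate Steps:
F = 6 (F = 4 + 2 = 6)
((F + 12)² + 329)/(169 - 498) = ((6 + 12)² + 329)/(169 - 498) = (18² + 329)/(-329) = (324 + 329)*(-1/329) = 653*(-1/329) = -653/329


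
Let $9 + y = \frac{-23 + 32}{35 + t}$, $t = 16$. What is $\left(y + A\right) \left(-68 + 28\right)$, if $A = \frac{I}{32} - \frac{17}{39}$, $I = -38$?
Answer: $\frac{554105}{1326} \approx 417.88$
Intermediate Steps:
$A = - \frac{1013}{624}$ ($A = - \frac{38}{32} - \frac{17}{39} = \left(-38\right) \frac{1}{32} - \frac{17}{39} = - \frac{19}{16} - \frac{17}{39} = - \frac{1013}{624} \approx -1.6234$)
$y = - \frac{150}{17}$ ($y = -9 + \frac{-23 + 32}{35 + 16} = -9 + \frac{9}{51} = -9 + 9 \cdot \frac{1}{51} = -9 + \frac{3}{17} = - \frac{150}{17} \approx -8.8235$)
$\left(y + A\right) \left(-68 + 28\right) = \left(- \frac{150}{17} - \frac{1013}{624}\right) \left(-68 + 28\right) = \left(- \frac{110821}{10608}\right) \left(-40\right) = \frac{554105}{1326}$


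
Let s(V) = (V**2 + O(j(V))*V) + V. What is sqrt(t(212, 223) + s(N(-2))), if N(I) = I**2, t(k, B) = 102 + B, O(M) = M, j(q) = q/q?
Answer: sqrt(349) ≈ 18.682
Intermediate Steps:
j(q) = 1
s(V) = V**2 + 2*V (s(V) = (V**2 + 1*V) + V = (V**2 + V) + V = (V + V**2) + V = V**2 + 2*V)
sqrt(t(212, 223) + s(N(-2))) = sqrt((102 + 223) + (-2)**2*(2 + (-2)**2)) = sqrt(325 + 4*(2 + 4)) = sqrt(325 + 4*6) = sqrt(325 + 24) = sqrt(349)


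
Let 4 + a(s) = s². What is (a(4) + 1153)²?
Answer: 1357225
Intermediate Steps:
a(s) = -4 + s²
(a(4) + 1153)² = ((-4 + 4²) + 1153)² = ((-4 + 16) + 1153)² = (12 + 1153)² = 1165² = 1357225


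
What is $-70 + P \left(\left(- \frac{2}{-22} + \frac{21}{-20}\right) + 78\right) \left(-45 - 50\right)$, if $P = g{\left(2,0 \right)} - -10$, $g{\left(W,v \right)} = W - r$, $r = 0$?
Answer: $- \frac{966863}{11} \approx -87897.0$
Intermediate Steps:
$g{\left(W,v \right)} = W$ ($g{\left(W,v \right)} = W - 0 = W + 0 = W$)
$P = 12$ ($P = 2 - -10 = 2 + 10 = 12$)
$-70 + P \left(\left(- \frac{2}{-22} + \frac{21}{-20}\right) + 78\right) \left(-45 - 50\right) = -70 + 12 \left(\left(- \frac{2}{-22} + \frac{21}{-20}\right) + 78\right) \left(-45 - 50\right) = -70 + 12 \left(\left(\left(-2\right) \left(- \frac{1}{22}\right) + 21 \left(- \frac{1}{20}\right)\right) + 78\right) \left(-95\right) = -70 + 12 \left(\left(\frac{1}{11} - \frac{21}{20}\right) + 78\right) \left(-95\right) = -70 + 12 \left(- \frac{211}{220} + 78\right) \left(-95\right) = -70 + 12 \cdot \frac{16949}{220} \left(-95\right) = -70 + 12 \left(- \frac{322031}{44}\right) = -70 - \frac{966093}{11} = - \frac{966863}{11}$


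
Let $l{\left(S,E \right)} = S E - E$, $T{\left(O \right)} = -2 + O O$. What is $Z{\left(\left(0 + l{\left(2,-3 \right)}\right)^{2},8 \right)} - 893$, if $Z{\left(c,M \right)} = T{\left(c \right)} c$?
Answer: $-182$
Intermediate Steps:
$T{\left(O \right)} = -2 + O^{2}$
$l{\left(S,E \right)} = - E + E S$ ($l{\left(S,E \right)} = E S - E = - E + E S$)
$Z{\left(c,M \right)} = c \left(-2 + c^{2}\right)$ ($Z{\left(c,M \right)} = \left(-2 + c^{2}\right) c = c \left(-2 + c^{2}\right)$)
$Z{\left(\left(0 + l{\left(2,-3 \right)}\right)^{2},8 \right)} - 893 = \left(0 - 3 \left(-1 + 2\right)\right)^{2} \left(-2 + \left(\left(0 - 3 \left(-1 + 2\right)\right)^{2}\right)^{2}\right) - 893 = \left(0 - 3\right)^{2} \left(-2 + \left(\left(0 - 3\right)^{2}\right)^{2}\right) - 893 = \left(-3\right)^{2} \left(-2 + \left(\left(-3\right)^{2}\right)^{2}\right) - 893 = 9 \left(-2 + 9^{2}\right) - 893 = 9 \left(-2 + 81\right) - 893 = 9 \cdot 79 - 893 = 711 - 893 = -182$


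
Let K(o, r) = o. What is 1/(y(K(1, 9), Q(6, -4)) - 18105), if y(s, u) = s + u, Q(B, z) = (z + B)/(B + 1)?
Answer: -7/126726 ≈ -5.5237e-5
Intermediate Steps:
Q(B, z) = (B + z)/(1 + B)
1/(y(K(1, 9), Q(6, -4)) - 18105) = 1/((1 + (6 - 4)/(1 + 6)) - 18105) = 1/((1 + 2/7) - 18105) = 1/(9/7 - 18105) = 1/(-126726/7) = -7/126726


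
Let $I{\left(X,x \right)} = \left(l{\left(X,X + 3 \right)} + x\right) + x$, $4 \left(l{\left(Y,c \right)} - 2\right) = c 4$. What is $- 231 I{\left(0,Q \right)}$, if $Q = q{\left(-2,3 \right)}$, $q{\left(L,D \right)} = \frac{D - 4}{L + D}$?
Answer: $-693$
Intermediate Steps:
$l{\left(Y,c \right)} = 2 + c$ ($l{\left(Y,c \right)} = 2 + \frac{c 4}{4} = 2 + \frac{4 c}{4} = 2 + c$)
$q{\left(L,D \right)} = \frac{-4 + D}{D + L}$
$Q = -1$ ($Q = \frac{-4 + 3}{3 - 2} = 1^{-1} \left(-1\right) = 1 \left(-1\right) = -1$)
$I{\left(X,x \right)} = 5 + X + 2 x$ ($I{\left(X,x \right)} = \left(\left(2 + \left(X + 3\right)\right) + x\right) + x = \left(\left(2 + \left(3 + X\right)\right) + x\right) + x = \left(\left(5 + X\right) + x\right) + x = \left(5 + X + x\right) + x = 5 + X + 2 x$)
$- 231 I{\left(0,Q \right)} = - 231 \left(5 + 0 + 2 \left(-1\right)\right) = - 231 \left(5 + 0 - 2\right) = \left(-231\right) 3 = -693$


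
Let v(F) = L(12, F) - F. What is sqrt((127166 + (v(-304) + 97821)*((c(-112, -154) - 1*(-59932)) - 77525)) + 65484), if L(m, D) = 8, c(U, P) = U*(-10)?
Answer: I*sqrt(1616352259) ≈ 40204.0*I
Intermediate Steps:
c(U, P) = -10*U
v(F) = 8 - F
sqrt((127166 + (v(-304) + 97821)*((c(-112, -154) - 1*(-59932)) - 77525)) + 65484) = sqrt((127166 + ((8 - 1*(-304)) + 97821)*((-10*(-112) - 1*(-59932)) - 77525)) + 65484) = sqrt((127166 + ((8 + 304) + 97821)*((1120 + 59932) - 77525)) + 65484) = sqrt((127166 + (312 + 97821)*(61052 - 77525)) + 65484) = sqrt((127166 + 98133*(-16473)) + 65484) = sqrt((127166 - 1616544909) + 65484) = sqrt(-1616417743 + 65484) = sqrt(-1616352259) = I*sqrt(1616352259)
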